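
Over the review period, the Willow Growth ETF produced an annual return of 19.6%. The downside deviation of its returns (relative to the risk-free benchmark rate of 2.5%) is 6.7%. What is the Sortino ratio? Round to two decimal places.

2.55

Sortino = (Rp − Rf) / σd = (19.6% − 2.5%) / 6.7% = 17.10% / 6.7% = 2.5522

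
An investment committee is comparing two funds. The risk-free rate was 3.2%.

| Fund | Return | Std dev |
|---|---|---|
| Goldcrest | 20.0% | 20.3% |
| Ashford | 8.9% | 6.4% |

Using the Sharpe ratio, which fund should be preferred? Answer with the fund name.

Goldcrest: Sharpe ratio = (20.0% − 3.2%) / 20.3% = 0.828
Ashford: Sharpe ratio = (8.9% − 3.2%) / 6.4% = 0.891
Highest: Ashford (0.891).

Ashford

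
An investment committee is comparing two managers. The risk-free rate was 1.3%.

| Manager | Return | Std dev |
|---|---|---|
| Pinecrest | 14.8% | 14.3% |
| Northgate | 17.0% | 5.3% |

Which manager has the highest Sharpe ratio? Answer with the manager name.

Northgate

Pinecrest: Sharpe ratio = (14.8% − 1.3%) / 14.3% = 0.944
Northgate: Sharpe ratio = (17.0% − 1.3%) / 5.3% = 2.962
Highest: Northgate (2.962).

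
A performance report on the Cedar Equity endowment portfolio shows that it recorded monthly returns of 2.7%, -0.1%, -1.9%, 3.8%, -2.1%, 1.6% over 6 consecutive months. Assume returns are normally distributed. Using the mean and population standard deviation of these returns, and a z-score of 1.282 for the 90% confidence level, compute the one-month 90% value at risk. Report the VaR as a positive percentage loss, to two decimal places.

2.18

r̄ = (2.7 − 0.1 − 1.9 + 3.8 − 2.1 + 1.6) / 6 = 4.00 / 6 = 0.6667%
Population std dev = √[29.6533 / 6] = 2.2231%
VaR = −(r̄ − z·σ) = −(0.6667 − 1.282 × 2.2231) = −(-2.1833) = 2.1833%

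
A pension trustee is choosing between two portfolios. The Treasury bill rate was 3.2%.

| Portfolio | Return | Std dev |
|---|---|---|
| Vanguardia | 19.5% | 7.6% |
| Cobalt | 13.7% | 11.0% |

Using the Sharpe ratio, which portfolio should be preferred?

Vanguardia

Vanguardia: Sharpe ratio = (19.5% − 3.2%) / 7.6% = 2.145
Cobalt: Sharpe ratio = (13.7% − 3.2%) / 11.0% = 0.955
Highest: Vanguardia (2.145).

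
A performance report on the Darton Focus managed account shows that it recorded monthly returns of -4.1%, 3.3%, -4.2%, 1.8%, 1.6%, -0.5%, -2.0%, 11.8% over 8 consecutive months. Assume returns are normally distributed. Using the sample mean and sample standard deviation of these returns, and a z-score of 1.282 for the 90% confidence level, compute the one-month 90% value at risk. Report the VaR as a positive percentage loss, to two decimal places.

5.67

Mean return r̄ = 7.70 / 8 = 0.9625%
Σ(r − r̄)² = (-4.1 − 0.9625)² + (3.3 − 0.9625)² + … = 187.2188
sample σ = √(187.2188 / 7) = √26.7455 = 5.1716%
VaR = −(r̄ − z·σ) = −(0.9625 − 1.282 × 5.1716) = −(-5.6675) = 5.6675%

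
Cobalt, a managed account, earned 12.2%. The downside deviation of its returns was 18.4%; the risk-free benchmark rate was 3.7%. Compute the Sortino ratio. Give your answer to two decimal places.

0.46

Sortino = (Rp − Rf) / σd = (12.2% − 3.7%) / 18.4% = 8.50% / 18.4% = 0.4620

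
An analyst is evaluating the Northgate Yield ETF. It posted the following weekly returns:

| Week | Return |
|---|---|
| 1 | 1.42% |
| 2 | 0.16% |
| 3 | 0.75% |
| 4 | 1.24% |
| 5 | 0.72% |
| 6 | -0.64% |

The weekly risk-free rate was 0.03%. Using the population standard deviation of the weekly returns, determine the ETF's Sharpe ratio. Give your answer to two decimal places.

0.84

r̄ = (1.42 + 0.16 + 0.75 + 1.24 + 0.72 − 0.64) / 6 = 3.650 / 6 = 0.6083%
Σ(r − r̄)² = (1.42 − 0.6083)² + (0.16 − 0.6083)² + … = 2.8497
population σ = √(2.8497 / 6) = √0.4750 = 0.6892%
Sharpe = (r̄ − rf) / σ = (0.6083 − 0.03) / 0.6892 = 0.5783 / 0.6892 = 0.8391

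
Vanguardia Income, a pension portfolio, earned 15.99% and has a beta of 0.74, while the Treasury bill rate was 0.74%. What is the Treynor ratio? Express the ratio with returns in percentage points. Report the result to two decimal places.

20.61

Treynor = (Rp − Rf) / β = (15.99% − 0.74%) / 0.74 = 15.25 / 0.74 = 20.6081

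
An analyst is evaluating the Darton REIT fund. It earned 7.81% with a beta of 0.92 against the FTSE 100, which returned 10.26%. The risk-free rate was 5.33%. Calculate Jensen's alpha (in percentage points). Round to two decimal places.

-2.06

CAPM expected return = Rf + β(Rm − Rf) = 5.33% + 0.92 × (10.26% − 5.33%) = 5.33 + 0.92 × 4.93 = 9.8656%
Jensen's α = Rp − E[R] = 7.81% − 9.8656% = -2.0556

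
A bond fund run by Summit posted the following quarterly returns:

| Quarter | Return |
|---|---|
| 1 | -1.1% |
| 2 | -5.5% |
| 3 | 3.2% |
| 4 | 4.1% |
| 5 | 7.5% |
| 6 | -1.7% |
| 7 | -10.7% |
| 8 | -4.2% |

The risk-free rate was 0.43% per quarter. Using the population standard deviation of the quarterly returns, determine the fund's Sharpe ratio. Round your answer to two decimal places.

Mean return r̄ = -8.40 / 8 = -1.0500%
Σ(r − r̄)² = (-1.1 − (-1.0500))² + (-5.5 − (-1.0500))² + … = 240.9600
σ = √[240.9600 / 8] = 5.4882%
Sharpe = (r̄ − rf) / σ = (-1.0500 − 0.43) / 5.4882 = -1.4800 / 5.4882 = -0.2697

-0.27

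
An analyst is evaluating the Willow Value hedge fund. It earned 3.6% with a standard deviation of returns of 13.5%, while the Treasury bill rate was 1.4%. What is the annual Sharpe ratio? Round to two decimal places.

0.16

Sharpe = (Rp − Rf) / σp = (3.6% − 1.4%) / 13.5% = 2.20% / 13.5% = 0.1630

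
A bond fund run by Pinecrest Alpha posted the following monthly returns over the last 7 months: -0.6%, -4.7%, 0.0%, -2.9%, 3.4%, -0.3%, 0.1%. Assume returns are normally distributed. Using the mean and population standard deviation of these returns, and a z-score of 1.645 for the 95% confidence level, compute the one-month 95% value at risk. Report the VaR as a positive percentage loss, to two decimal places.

r̄ = (-0.6 − 4.7 + 0 − 2.9 + 3.4 − 0.3 + 0.1) / 7 = -0.7143%
Σ(r − r̄)² = (-0.6 − (-0.7143))² + (-4.7 − (-0.7143))² + … = 38.9486
population σ = √(38.9486 / 7) = √5.5641 = 2.3588%
VaR = −(r̄ − z·σ) = −(-0.7143 − 1.645 × 2.3588) = −(-4.5945) = 4.5945%

4.59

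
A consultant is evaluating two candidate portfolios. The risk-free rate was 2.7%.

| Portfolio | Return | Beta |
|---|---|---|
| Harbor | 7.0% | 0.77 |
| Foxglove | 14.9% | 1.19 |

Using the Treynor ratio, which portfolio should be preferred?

Harbor: Treynor = (7.0% − 2.7%) / 0.77 = 5.584
Foxglove: Treynor = (14.9% − 2.7%) / 1.19 = 10.252
Highest: Foxglove (10.252).

Foxglove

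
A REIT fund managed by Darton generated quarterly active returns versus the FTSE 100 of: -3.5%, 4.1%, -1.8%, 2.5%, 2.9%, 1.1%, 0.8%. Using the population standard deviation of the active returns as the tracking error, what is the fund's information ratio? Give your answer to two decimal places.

Mean return r̄ = 6.10 / 7 = 0.8714%
Σ(r − r̄)² = 43.4943; population σ = √(43.4943/7) = 2.4927%
IR = r̄ / tracking error = 0.8714 / 2.4927 = 0.3496

0.35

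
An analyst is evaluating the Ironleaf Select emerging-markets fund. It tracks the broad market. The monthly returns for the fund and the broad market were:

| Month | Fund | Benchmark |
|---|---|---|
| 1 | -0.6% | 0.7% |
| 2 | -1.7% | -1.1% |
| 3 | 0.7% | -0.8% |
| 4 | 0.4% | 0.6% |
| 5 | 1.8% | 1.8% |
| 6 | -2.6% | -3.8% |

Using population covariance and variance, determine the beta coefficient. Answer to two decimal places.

r̄p = -0.3333%,  r̄m = -0.4333%
Cov = Σ(rp − r̄p)(rm − r̄m) / 6 = 2.2306
Var(rm) = Σ(rm − r̄m)² / 6 = 3.2089
β = Cov / Var = 2.2306 / 3.2089 = 0.6951

0.70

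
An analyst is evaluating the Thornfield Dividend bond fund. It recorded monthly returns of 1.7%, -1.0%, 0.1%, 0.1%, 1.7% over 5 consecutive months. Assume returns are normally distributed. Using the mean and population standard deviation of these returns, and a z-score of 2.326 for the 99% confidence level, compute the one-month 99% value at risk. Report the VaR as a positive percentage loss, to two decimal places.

1.91

r̄ = (1.7 − 1 + 0.1 + 0.1 + 1.7) / 5 = 0.5200%
Population σ = √[Σ(r − r̄)² / 5] = √[5.4480 / 5] = √1.0896 = 1.0438%
VaR = −(r̄ − z·σ) = −(0.5200 − 2.326 × 1.0438) = −(-1.9079) = 1.9079%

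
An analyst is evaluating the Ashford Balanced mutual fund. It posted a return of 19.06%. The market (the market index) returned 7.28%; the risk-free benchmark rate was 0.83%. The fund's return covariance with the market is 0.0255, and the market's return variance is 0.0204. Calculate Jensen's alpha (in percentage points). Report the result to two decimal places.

β = Cov / Var = 0.0255 / 0.0204 = 1.2500
E[R] = Rf + β(Rm − Rf) = 0.83% + 1.2500 × (7.28% − 0.83%) = 8.8925%
α = Rp − E[R] = 19.06% − 8.8925% = 10.1675

10.17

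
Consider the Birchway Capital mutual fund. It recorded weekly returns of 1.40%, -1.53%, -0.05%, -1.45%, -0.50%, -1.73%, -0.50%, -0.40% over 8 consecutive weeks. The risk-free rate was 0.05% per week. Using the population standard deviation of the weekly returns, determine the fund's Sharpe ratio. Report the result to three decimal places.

-0.679

r̄ = (1.4 − 1.53 − 0.05 − 1.45 − 0.5 − 1.73 − 0.5 − 0.4) / 8 = -4.760 / 8 = -0.5950%
Σ(r − r̄)² = 7.2266; population σ = √(7.2266/8) = 0.9504%
Sharpe = (r̄ − rf) / σ = (-0.5950 − 0.05) / 0.9504 = -0.6450 / 0.9504 = -0.6787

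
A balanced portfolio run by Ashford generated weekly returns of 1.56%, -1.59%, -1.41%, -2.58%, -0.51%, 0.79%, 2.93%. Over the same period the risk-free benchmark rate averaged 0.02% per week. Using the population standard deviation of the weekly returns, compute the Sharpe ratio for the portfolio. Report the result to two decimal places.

r̄ = (1.56 − 1.59 − 1.41 − 2.58 − 0.51 + 0.79 + 2.93) / 7 = -0.1157%
Σ(r − r̄)² = 22.9816; population σ = √(22.9816/7) = 1.8119%
Sharpe = (r̄ − rf) / σ = (-0.1157 − 0.02) / 1.8119 = -0.1357 / 1.8119 = -0.0749

-0.07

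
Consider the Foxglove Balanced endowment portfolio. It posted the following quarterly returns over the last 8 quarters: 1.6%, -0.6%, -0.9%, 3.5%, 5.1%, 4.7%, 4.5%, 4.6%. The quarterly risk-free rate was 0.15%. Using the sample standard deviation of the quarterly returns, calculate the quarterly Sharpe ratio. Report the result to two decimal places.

r̄ = (1.6 − 0.6 − 0.9 + 3.5 + 5.1 + 4.7 + 4.5 + 4.6) / 8 = 22.50 / 8 = 2.8125%
Σ(r − r̄)² = (1.6 − 2.8125)² + (-0.6 − 2.8125)² + … = 42.2088
σ = √[42.2088 / 7] = 2.4556%
Sharpe = (r̄ − rf) / σ = (2.8125 − 0.15) / 2.4556 = 2.6625 / 2.4556 = 1.0843

1.08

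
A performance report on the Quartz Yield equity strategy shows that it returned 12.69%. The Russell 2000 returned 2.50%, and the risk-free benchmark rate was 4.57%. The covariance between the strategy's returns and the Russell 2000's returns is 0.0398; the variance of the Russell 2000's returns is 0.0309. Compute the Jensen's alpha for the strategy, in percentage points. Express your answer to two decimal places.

10.79

β = Cov / Var = 0.0398 / 0.0309 = 1.2880
E[R] = Rf + β(Rm − Rf) = 4.57% + 1.2880 × (2.50% − 4.57%) = 1.9038%
α = Rp − E[R] = 12.69% − 1.9038% = 10.7862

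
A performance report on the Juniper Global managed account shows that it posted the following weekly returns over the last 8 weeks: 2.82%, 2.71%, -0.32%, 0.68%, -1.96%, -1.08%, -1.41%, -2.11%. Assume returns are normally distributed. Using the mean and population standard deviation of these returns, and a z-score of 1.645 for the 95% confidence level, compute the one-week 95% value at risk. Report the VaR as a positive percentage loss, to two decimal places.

3.12

Mean return r̄ = -0.670 / 8 = -0.0838%
Σ(r − r̄)² = (2.82 − (-0.0838))² + (2.71 − (-0.0838))² + … = 27.2534
population σ = √(27.2534 / 8) = √3.4067 = 1.8457%
VaR = −(r̄ − z·σ) = −(-0.0838 − 1.645 × 1.8457) = −(-3.1200) = 3.1200%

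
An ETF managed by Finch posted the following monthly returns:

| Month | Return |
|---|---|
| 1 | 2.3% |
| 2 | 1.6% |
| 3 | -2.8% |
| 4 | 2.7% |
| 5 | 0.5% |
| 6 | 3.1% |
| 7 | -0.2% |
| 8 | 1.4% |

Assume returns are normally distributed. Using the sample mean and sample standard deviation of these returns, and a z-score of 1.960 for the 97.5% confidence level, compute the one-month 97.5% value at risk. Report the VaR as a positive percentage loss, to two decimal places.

2.67

r̄ = (2.3 + 1.6 − 2.8 + 2.7 + 0.5 + 3.1 − 0.2 + 1.4) / 8 = 8.60 / 8 = 1.0750%
Sample σ = √[Σ(r − r̄)² / 7] = √[25.5950 / 7] = √3.6564 = 1.9122%
VaR = −(r̄ − z·σ) = −(1.0750 − 1.960 × 1.9122) = −(-2.6729) = 2.6729%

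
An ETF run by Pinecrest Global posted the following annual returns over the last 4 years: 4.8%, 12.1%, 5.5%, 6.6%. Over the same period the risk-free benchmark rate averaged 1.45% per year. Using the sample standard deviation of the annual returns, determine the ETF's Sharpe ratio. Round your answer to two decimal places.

Mean return r̄ = 29.00 / 4 = 7.2500%
Σ(r − r̄)² = (4.8 − 7.2500)² + (12.1 − 7.2500)² + … = 33.0100
σ = √[33.0100 / 3] = 3.3171%
Sharpe = (r̄ − rf) / σ = (7.2500 − 1.45) / 3.3171 = 5.8000 / 3.3171 = 1.7485

1.75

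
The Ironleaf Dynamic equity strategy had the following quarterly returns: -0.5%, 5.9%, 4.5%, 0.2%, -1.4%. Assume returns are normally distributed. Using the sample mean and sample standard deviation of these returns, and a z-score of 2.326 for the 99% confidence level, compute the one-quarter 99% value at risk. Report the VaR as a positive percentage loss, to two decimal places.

Mean return r̄ = 8.70 / 5 = 1.7400%
Σ(r − r̄)² = (-0.5 − 1.7400)² + (5.9 − 1.7400)² + (4.5 − 1.7400)² + … = 42.1720
sample σ = √(42.1720 / 4) = √10.5430 = 3.2470%
VaR = −(r̄ − z·σ) = −(1.7400 − 2.326 × 3.2470) = −(-5.8125) = 5.8125%

5.81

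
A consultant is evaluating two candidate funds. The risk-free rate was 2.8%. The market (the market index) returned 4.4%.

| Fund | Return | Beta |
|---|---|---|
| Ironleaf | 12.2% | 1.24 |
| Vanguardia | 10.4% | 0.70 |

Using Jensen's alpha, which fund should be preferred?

Ironleaf: α = 12.2% − [2.8% + 1.24 × (4.4% − 2.8%)] = 7.416
Vanguardia: α = 10.4% − [2.8% + 0.70 × (4.4% − 2.8%)] = 6.480
Highest: Ironleaf (7.416).

Ironleaf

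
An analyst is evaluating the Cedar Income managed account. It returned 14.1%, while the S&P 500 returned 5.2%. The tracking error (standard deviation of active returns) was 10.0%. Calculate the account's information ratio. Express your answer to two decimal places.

IR = (Rp − Rb) / TE = (14.1% − 5.2%) / 10.0% = 8.90% / 10.0% = 0.8900

0.89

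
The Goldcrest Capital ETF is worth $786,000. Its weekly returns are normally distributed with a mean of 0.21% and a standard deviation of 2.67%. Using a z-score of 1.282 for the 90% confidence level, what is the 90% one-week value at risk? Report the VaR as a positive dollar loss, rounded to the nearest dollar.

Return at the 90% tail: μ − z·σ = 0.21% − 1.282 × 2.67% = 0.21 − 3.42294 = -3.21294%
VaR = −(-3.21294%) × $786,000 = 3.21294% × $786,000 = $25,254

$25,254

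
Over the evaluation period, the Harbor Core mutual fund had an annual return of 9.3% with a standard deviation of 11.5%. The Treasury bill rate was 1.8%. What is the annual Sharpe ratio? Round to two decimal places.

0.65

Sharpe = (Rp − Rf) / σp = (9.3% − 1.8%) / 11.5% = 7.50% / 11.5% = 0.6522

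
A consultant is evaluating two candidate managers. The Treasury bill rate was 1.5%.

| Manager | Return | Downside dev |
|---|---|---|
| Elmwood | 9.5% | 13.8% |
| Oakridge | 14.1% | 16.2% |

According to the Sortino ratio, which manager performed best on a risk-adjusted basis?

Elmwood: Sortino ratio = (9.5% − 1.5%) / 13.8% = 0.580
Oakridge: Sortino ratio = (14.1% − 1.5%) / 16.2% = 0.778
Highest: Oakridge (0.778).

Oakridge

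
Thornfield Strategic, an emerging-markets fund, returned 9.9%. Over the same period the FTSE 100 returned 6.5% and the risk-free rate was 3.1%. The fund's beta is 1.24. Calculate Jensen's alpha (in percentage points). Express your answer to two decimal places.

CAPM expected return = Rf + β(Rm − Rf) = 3.1% + 1.24 × (6.5% − 3.1%) = 3.1 + 1.24 × 3.40 = 7.3160%
Jensen's α = Rp − E[R] = 9.9% − 7.3160% = 2.5840

2.58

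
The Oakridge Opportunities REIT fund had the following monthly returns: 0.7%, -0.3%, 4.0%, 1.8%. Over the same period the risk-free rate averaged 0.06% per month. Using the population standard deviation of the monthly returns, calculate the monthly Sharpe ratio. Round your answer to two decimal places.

r̄ = (0.7 − 0.3 + 4 + 1.8) / 4 = 1.5500%
Σ(r − r̄)² = (0.7 − 1.5500)² + (-0.3 − 1.5500)² + (4 − 1.5500)² + … = 10.2100
population σ = √(10.2100 / 4) = √2.5525 = 1.5977%
Sharpe = (r̄ − rf) / σ = (1.5500 − 0.06) / 1.5977 = 1.4900 / 1.5977 = 0.9326

0.93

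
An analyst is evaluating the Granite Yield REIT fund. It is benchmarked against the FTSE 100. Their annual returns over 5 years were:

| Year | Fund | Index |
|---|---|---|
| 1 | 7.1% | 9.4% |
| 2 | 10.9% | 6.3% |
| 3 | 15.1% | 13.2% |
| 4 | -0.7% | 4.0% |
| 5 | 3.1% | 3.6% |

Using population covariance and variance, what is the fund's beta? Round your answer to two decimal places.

1.30

r̄p = 7.1000%,  r̄m = 7.3000%
Cov = Σ(rp − r̄p)(rm − r̄m) / 5 = 16.7880
Var(rm) = Σ(rm − r̄m)² / 5 = 12.9600
β = Cov / Var = 16.7880 / 12.9600 = 1.2954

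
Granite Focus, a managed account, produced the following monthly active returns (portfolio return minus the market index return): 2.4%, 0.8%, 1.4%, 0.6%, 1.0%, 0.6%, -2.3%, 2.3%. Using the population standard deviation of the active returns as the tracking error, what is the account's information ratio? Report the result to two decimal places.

μ = (2.4 + 0.8 + 1.4 + 0.6 + 1 + 0.6 − 2.3 + 2.3) / 8 = 6.80 / 8 = 0.8500%
Σ(r − μ)² = (2.4 − 0.8500)² + (0.8 − 0.8500)² + … = 14.8800
population σ = √(14.8800 / 8) = √1.8600 = 1.3638%
IR = μ / tracking error = 0.8500 / 1.3638 = 0.6233

0.62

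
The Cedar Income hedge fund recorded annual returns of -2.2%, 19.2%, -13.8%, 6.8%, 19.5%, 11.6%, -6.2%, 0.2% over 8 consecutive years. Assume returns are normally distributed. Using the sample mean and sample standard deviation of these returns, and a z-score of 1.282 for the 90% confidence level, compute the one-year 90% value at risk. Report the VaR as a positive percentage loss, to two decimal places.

μ = (-2.2 + 19.2 − 13.8 + 6.8 + 19.5 + 11.6 − 6.2 + 0.2) / 8 = 35.10 / 8 = 4.3875%
Sample std dev = √[1009.4488 / 7] = 12.0086%
VaR = −(μ − z·σ) = −(4.3875 − 1.282 × 12.0086) = −(-11.0075) = 11.0075%

11.01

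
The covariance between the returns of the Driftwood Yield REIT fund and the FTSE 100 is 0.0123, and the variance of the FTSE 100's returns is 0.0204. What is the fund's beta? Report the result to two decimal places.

β = Cov(Rp, Rm) / Var(Rm) = 0.0123 / 0.0204 = 0.6029

0.60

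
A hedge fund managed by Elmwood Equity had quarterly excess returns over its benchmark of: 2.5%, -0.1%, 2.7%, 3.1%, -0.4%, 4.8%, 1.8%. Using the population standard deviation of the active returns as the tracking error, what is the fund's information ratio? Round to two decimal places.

μ = (2.5 − 0.1 + 2.7 + 3.1 − 0.4 + 4.8 + 1.8) / 7 = 14.40 / 7 = 2.0571%
Σ(r − μ)² = (2.5 − 2.0571)² + (-0.1 − 2.0571)² + … = 19.9771
population σ = √(19.9771 / 7) = √2.8539 = 1.6893%
IR = μ / tracking error = 2.0571 / 1.6893 = 1.2177

1.22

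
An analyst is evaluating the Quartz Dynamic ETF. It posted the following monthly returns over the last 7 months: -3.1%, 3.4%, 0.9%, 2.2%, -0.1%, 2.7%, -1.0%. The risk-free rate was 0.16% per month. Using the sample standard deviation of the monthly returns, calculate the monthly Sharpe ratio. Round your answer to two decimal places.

0.24

Mean return μ = 5.00 / 7 = 0.7143%
Σ(r − μ)² = (-3.1 − 0.7143)² + (3.4 − 0.7143)² + (0.9 − 0.7143)² + … = 31.5486
sample σ = √(31.5486 / 6) = √5.2581 = 2.2931%
Sharpe = (μ − rf) / σ = (0.7143 − 0.16) / 2.2931 = 0.5543 / 2.2931 = 0.2417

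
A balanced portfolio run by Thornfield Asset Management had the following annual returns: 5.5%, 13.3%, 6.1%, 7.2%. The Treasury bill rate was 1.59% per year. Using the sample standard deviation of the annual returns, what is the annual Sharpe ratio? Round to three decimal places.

r̄ = (5.5 + 13.3 + 6.1 + 7.2) / 4 = 8.0250%
Σ(r − r̄)² = (5.5 − 8.0250)² + (13.3 − 8.0250)² + … = 38.5875
σ = √[38.5875 / 3] = 3.5864%
Sharpe = (r̄ − rf) / σ = (8.0250 − 1.59) / 3.5864 = 6.4350 / 3.5864 = 1.7943

1.794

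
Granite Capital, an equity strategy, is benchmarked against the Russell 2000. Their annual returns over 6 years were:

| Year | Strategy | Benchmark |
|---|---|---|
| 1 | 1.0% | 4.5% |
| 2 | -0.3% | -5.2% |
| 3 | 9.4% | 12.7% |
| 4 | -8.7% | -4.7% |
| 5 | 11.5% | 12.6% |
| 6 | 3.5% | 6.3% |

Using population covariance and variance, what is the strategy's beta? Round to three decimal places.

r̄p = 2.7333%,  r̄m = 4.3667%
Cov = Σ(rp − r̄p)(rm − r̄m) / 6 = 43.6111
Var(rm) = Σ(rm − r̄m)² / 6 = 52.4522
β = Cov / Var = 43.6111 / 52.4522 = 0.8314

0.831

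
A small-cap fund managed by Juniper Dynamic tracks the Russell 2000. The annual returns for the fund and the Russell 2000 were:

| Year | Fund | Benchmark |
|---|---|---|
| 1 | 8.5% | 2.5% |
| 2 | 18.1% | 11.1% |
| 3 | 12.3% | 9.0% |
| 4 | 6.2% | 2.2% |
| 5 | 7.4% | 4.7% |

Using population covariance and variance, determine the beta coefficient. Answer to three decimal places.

r̄p = 10.5000%,  r̄m = 5.9000%
Cov = Σ(rp − r̄p)(rm − r̄m) / 5 = 14.3060
Var(rm) = Σ(rm − r̄m)² / 5 = 12.6680
β = Cov / Var = 14.3060 / 12.6680 = 1.1293

1.129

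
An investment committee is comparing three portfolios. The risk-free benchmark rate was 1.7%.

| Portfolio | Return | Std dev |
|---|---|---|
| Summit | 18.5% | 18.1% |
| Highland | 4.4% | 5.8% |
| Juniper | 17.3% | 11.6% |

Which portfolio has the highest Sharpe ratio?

Juniper

Summit: Sharpe ratio = (18.5% − 1.7%) / 18.1% = 0.928
Highland: Sharpe ratio = (4.4% − 1.7%) / 5.8% = 0.466
Juniper: Sharpe ratio = (17.3% − 1.7%) / 11.6% = 1.345
Highest: Juniper (1.345).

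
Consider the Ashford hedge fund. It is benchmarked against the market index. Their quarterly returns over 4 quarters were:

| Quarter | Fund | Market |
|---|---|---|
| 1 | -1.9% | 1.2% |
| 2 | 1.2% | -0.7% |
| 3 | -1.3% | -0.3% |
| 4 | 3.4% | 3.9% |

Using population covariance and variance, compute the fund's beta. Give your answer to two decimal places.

0.70

r̄p = 0.3500%,  r̄m = 1.0250%
Cov = Σ(rp − r̄p)(rm − r̄m) / 4 = 2.2738
Var(rm) = Σ(rm − r̄m)² / 4 = 3.2569
β = Cov / Var = 2.2738 / 3.2569 = 0.6981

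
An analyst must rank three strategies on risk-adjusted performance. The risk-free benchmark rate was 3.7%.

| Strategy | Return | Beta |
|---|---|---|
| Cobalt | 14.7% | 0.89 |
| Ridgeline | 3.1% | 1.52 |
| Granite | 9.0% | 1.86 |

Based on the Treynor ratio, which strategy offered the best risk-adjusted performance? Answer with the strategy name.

Cobalt: Treynor = (14.7% − 3.7%) / 0.89 = 12.360
Ridgeline: Treynor = (3.1% − 3.7%) / 1.52 = -0.395
Granite: Treynor = (9.0% − 3.7%) / 1.86 = 2.849
Highest: Cobalt (12.360).

Cobalt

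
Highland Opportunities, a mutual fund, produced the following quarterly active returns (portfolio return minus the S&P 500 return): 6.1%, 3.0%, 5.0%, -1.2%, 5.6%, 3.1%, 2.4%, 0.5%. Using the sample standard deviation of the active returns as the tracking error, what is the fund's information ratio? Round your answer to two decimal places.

Mean return r̄ = 24.50 / 8 = 3.0625%
Sample σ = √[Σ(r − r̄)² / 7] = √[44.5988 / 7] = √6.3713 = 2.5241%
IR = r̄ / tracking error = 3.0625 / 2.5241 = 1.2133

1.21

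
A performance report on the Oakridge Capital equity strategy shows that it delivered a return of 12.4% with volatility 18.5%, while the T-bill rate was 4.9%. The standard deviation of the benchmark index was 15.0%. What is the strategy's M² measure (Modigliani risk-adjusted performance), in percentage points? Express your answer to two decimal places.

10.98

Sharpe = (Rp − Rf) / σp = (12.4% − 4.9%) / 18.5% = 0.4054
M² = Rf + Sharpe × σm = 4.9% + 0.4054 × 15.0% = 10.9810%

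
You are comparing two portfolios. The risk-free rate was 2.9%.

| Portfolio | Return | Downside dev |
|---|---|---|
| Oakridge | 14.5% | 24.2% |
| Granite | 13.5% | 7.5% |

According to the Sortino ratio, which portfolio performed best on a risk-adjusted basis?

Granite

Oakridge: Sortino ratio = (14.5% − 2.9%) / 24.2% = 0.479
Granite: Sortino ratio = (13.5% − 2.9%) / 7.5% = 1.413
Highest: Granite (1.413).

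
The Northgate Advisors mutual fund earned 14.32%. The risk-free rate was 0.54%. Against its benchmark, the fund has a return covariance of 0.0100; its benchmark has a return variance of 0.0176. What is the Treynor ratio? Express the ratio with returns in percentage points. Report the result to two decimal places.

24.25

β = Cov / Var = 0.0100 / 0.0176 = 0.5682
Treynor = (Rp − Rf) / β = (14.32% − 0.54%) / 0.5682 = 13.78 / 0.5682 = 24.2520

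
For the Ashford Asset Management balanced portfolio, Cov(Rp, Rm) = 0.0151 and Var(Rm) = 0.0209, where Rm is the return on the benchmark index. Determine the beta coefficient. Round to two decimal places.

β = Cov(Rp, Rm) / Var(Rm) = 0.0151 / 0.0209 = 0.7225

0.72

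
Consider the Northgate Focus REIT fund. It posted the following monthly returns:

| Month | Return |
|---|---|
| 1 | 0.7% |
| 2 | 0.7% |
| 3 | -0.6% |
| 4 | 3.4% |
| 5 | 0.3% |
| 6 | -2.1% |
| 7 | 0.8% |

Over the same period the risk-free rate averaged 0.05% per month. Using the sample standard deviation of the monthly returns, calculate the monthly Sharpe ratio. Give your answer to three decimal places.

0.245

μ = (0.7 + 0.7 − 0.6 + 3.4 + 0.3 − 2.1 + 0.8) / 7 = 0.4571%
Σ(r − μ)² = (0.7 − 0.4571)² + (0.7 − 0.4571)² + … = 16.5771
σ = √[16.5771 / 6] = 1.6622%
Sharpe = (μ − rf) / σ = (0.4571 − 0.05) / 1.6622 = 0.4071 / 1.6622 = 0.2449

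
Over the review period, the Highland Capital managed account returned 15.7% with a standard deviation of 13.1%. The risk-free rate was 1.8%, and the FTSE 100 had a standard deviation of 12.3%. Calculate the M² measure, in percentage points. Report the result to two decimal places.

Sharpe = (Rp − Rf) / σp = (15.7% − 1.8%) / 13.1% = 1.0611
M² = Rf + Sharpe × σm = 1.8% + 1.0611 × 12.3% = 14.8515%

14.85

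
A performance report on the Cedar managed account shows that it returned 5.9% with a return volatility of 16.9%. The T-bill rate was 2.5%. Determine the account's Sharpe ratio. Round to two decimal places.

Sharpe = (Rp − Rf) / σp = (5.9% − 2.5%) / 16.9% = 3.40% / 16.9% = 0.2012

0.20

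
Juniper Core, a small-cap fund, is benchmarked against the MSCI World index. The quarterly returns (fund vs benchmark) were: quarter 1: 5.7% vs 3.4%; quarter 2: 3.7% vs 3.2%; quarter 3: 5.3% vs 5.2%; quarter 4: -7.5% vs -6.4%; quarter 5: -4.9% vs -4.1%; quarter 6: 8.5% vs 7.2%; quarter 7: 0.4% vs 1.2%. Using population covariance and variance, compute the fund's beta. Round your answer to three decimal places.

r̄p = 1.6000%,  r̄m = 1.3857%
Cov = Σ(rp − r̄p)(rm − r̄m) / 7 = 24.7186
Var(rm) = Σ(rm − r̄m)² / 7 = 20.9212
β = Cov / Var = 24.7186 / 20.9212 = 1.1815

1.182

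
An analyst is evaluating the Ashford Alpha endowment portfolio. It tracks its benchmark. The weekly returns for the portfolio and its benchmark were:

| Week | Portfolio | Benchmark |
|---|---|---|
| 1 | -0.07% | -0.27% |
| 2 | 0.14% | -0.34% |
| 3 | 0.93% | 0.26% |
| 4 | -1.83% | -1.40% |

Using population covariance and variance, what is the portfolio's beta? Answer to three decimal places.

1.663

r̄p = -0.2075%,  r̄m = -0.4375%
Cov = Σ(rp − r̄p)(rm − r̄m) / 4 = 0.6030
Var(rm) = Σ(rm − r̄m)² / 4 = 0.3626
β = Cov / Var = 0.6030 / 0.3626 = 1.6630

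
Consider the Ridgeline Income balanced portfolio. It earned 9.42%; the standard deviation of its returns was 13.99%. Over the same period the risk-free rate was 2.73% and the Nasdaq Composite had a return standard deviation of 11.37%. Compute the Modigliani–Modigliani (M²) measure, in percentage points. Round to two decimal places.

Sharpe = (Rp − Rf) / σp = (9.42% − 2.73%) / 13.99% = 0.4782
M² = Rf + Sharpe × σm = 2.73% + 0.4782 × 11.37% = 8.1671%

8.17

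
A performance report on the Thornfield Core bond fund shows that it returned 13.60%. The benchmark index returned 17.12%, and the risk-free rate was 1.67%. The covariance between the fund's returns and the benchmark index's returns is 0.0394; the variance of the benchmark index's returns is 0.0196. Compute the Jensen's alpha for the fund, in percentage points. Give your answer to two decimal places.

β = Cov / Var = 0.0394 / 0.0196 = 2.0102
E[R] = Rf + β(Rm − Rf) = 1.67% + 2.0102 × (17.12% − 1.67%) = 32.7276%
α = Rp − E[R] = 13.60% − 32.7276% = -19.1276

-19.13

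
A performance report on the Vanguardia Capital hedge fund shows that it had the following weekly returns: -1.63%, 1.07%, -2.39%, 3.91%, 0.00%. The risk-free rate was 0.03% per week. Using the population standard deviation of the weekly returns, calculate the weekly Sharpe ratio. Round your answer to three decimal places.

0.073

μ = (-1.63 + 1.07 − 2.39 + 3.91 + 0) / 5 = 0.1920%
Population std dev = √[24.6177 / 5] = 2.2189%
Sharpe = (μ − rf) / σ = (0.1920 − 0.03) / 2.2189 = 0.1620 / 2.2189 = 0.0730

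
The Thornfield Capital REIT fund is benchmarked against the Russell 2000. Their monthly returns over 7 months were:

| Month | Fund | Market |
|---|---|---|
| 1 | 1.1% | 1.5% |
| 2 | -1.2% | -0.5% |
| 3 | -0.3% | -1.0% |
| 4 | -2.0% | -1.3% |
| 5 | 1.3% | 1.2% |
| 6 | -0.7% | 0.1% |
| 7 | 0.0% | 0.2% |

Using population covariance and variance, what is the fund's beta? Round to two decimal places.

1.00

r̄p = -0.2571%,  r̄m = 0.0286%
Cov = Σ(rp − r̄p)(rm − r̄m) / 7 = 0.9559
Var(rm) = Σ(rm − r̄m)² / 7 = 0.9535
β = Cov / Var = 0.9559 / 0.9535 = 1.0025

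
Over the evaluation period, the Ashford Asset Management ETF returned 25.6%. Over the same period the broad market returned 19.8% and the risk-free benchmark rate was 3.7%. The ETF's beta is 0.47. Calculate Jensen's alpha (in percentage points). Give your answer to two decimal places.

CAPM expected return = Rf + β(Rm − Rf) = 3.7% + 0.47 × (19.8% − 3.7%) = 3.7 + 0.47 × 16.10 = 11.2670%
Jensen's α = Rp − E[R] = 25.6% − 11.2670% = 14.3330

14.33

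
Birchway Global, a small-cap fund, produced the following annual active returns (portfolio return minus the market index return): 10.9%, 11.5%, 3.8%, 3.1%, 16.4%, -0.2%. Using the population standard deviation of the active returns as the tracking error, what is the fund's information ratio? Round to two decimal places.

1.32

Mean return r̄ = 45.50 / 6 = 7.5833%
Σ(r − r̄)² = (10.9 − 7.5833)² + (11.5 − 7.5833)² + … = 199.0683
population σ = √(199.0683 / 6) = √33.1781 = 5.7600%
IR = r̄ / tracking error = 7.5833 / 5.7600 = 1.3165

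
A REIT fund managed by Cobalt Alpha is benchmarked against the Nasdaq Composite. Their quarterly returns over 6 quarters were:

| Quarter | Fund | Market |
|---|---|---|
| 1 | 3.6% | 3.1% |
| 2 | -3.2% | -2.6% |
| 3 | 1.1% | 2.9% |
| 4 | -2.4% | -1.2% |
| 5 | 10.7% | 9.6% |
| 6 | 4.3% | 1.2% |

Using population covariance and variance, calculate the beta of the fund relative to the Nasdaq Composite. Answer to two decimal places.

1.12

r̄p = 2.3500%,  r̄m = 2.1667%
Cov = Σ(rp − r̄p)(rm − r̄m) / 6 = 17.1467
Var(rm) = Σ(rm − r̄m)² / 6 = 15.2756
β = Cov / Var = 17.1467 / 15.2756 = 1.1225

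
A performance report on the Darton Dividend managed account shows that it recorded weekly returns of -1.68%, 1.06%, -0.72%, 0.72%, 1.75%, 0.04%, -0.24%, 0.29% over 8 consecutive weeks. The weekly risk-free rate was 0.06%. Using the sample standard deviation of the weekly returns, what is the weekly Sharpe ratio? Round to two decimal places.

0.09

μ = (-1.68 + 1.06 − 0.72 + 0.72 + 1.75 + 0.04 − 0.24 + 0.29) / 8 = 1.220 / 8 = 0.1525%
Σ(r − μ)² = (-1.68 − 0.1525)² + (1.06 − 0.1525)² + (-0.72 − 0.1525)² + … = 8.0026
σ = √[8.0026 / 7] = 1.0692%
Sharpe = (μ − rf) / σ = (0.1525 − 0.06) / 1.0692 = 0.0925 / 1.0692 = 0.0865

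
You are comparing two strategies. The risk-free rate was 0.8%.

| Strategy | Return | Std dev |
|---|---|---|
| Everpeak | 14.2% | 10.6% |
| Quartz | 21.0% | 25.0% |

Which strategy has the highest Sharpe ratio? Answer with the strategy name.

Everpeak

Everpeak: Sharpe ratio = (14.2% − 0.8%) / 10.6% = 1.264
Quartz: Sharpe ratio = (21.0% − 0.8%) / 25.0% = 0.808
Highest: Everpeak (1.264).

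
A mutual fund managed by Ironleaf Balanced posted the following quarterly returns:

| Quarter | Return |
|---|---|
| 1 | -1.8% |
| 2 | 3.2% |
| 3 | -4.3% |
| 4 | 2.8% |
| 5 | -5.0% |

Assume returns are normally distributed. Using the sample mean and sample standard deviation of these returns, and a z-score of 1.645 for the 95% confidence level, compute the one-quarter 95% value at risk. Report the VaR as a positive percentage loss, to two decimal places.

7.37

μ = (-1.8 + 3.2 − 4.3 + 2.8 − 5) / 5 = -1.0200%
Σ(r − μ)² = (-1.8 − (-1.0200))² + (3.2 − (-1.0200))² + … = 59.6080
σ = √[59.6080 / 4] = 3.8603%
VaR = −(μ − z·σ) = −(-1.0200 − 1.645 × 3.8603) = −(-7.3702) = 7.3702%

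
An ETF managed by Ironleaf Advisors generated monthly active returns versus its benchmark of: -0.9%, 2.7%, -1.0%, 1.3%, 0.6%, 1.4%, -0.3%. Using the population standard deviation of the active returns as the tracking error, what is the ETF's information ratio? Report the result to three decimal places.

μ = (-0.9 + 2.7 − 1 + 1.3 + 0.6 + 1.4 − 0.3) / 7 = 3.80 / 7 = 0.5429%
Σ(r − μ)² = 11.1371; population σ = √(11.1371/7) = 1.2614%
IR = μ / tracking error = 0.5429 / 1.2614 = 0.4304

0.430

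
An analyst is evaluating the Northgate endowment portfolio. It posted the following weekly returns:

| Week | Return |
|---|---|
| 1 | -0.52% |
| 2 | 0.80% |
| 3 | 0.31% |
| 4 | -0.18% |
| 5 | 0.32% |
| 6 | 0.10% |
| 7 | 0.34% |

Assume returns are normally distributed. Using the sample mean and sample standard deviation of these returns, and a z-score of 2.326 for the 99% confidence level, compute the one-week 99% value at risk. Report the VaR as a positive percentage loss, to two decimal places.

μ = (-0.52 + 0.8 + 0.31 − 0.18 + 0.32 + 0.1 + 0.34) / 7 = 1.170 / 7 = 0.1671%
Sample std dev = √[1.0713 / 6] = 0.4226%
VaR = −(μ − z·σ) = −(0.1671 − 2.326 × 0.4226) = −(-0.8159) = 0.8159%

0.82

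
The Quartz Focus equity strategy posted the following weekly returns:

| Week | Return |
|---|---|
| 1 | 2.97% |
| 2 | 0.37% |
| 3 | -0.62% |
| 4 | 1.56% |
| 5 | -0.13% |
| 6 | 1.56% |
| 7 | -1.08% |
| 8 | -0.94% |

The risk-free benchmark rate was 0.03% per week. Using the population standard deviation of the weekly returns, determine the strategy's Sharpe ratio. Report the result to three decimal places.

r̄ = (2.97 + 0.37 − 0.62 + 1.56 − 0.13 + 1.56 − 1.08 − 0.94) / 8 = 3.690 / 8 = 0.4613%
Population σ = √[Σ(r − r̄)² / 8] = √[14.5743 / 8] = √1.8218 = 1.3497%
Sharpe = (r̄ − rf) / σ = (0.4613 − 0.03) / 1.3497 = 0.4313 / 1.3497 = 0.3196

0.320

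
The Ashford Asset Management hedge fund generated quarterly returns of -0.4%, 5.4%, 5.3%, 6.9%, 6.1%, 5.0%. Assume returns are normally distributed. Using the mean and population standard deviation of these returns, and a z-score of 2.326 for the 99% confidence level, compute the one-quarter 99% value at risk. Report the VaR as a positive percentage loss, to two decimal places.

0.80

Mean return μ = 28.30 / 6 = 4.7167%
Σ(r − μ)² = 33.7483; population σ = √(33.7483/6) = 2.3716%
VaR = −(μ − z·σ) = −(4.7167 − 2.326 × 2.3716) = −(-0.7996) = 0.7996%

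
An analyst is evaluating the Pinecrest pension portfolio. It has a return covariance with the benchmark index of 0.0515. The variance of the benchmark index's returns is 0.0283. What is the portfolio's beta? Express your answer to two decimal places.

1.82

β = Cov(Rp, Rm) / Var(Rm) = 0.0515 / 0.0283 = 1.8198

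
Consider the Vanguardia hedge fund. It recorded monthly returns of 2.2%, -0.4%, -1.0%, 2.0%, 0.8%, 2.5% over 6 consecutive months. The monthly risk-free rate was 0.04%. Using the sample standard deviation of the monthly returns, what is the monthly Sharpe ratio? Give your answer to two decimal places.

0.67

μ = (2.2 − 0.4 − 1 + 2 + 0.8 + 2.5) / 6 = 6.10 / 6 = 1.0167%
Sample std dev = √[10.6883 / 5] = 1.4621%
Sharpe = (μ − rf) / σ = (1.0167 − 0.04) / 1.4621 = 0.9767 / 1.4621 = 0.6680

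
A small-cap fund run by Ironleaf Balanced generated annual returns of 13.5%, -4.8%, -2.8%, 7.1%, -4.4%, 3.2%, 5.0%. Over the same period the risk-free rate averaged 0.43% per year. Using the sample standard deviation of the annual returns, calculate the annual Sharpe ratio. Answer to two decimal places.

0.29

r̄ = (13.5 − 4.8 − 2.8 + 7.1 − 4.4 + 3.2 + 5) / 7 = 2.4000%
Sample std dev = √[277.8200 / 6] = 6.8047%
Sharpe = (r̄ − rf) / σ = (2.4000 − 0.43) / 6.8047 = 1.9700 / 6.8047 = 0.2895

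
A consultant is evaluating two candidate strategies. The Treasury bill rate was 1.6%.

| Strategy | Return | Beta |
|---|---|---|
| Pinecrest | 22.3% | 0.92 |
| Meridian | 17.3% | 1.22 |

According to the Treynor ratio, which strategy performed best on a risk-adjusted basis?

Pinecrest

Pinecrest: Treynor = (22.3% − 1.6%) / 0.92 = 22.500
Meridian: Treynor = (17.3% − 1.6%) / 1.22 = 12.869
Highest: Pinecrest (22.500).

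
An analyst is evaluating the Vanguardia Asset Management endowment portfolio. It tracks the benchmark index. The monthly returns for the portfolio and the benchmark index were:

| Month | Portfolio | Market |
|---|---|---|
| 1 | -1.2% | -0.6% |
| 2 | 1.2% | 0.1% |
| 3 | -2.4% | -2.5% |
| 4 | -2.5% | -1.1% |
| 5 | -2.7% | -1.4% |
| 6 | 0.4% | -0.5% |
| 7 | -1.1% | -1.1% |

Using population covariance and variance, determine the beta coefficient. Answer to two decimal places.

1.47

r̄p = -1.1857%,  r̄m = -1.0143%
Cov = Σ(rp − r̄p)(rm − r̄m) / 7 = 0.8516
Var(rm) = Σ(rm − r̄m)² / 7 = 0.5784
β = Cov / Var = 0.8516 / 0.5784 = 1.4723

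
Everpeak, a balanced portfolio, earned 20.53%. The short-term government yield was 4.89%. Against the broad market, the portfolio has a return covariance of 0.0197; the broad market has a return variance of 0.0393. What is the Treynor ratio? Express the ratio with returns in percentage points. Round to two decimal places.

31.20

β = Cov / Var = 0.0197 / 0.0393 = 0.5013
Treynor = (Rp − Rf) / β = (20.53% − 4.89%) / 0.5013 = 15.64 / 0.5013 = 31.1989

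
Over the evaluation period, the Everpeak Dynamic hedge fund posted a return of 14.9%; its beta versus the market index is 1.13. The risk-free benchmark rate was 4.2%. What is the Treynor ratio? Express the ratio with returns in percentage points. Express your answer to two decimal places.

9.47

Treynor = (Rp − Rf) / β = (14.9% − 4.2%) / 1.13 = 10.70 / 1.13 = 9.4690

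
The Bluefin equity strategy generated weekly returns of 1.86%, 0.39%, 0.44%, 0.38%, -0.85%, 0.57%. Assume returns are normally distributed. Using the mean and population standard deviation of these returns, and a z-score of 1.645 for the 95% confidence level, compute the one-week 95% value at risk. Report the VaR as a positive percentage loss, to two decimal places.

0.83

r̄ = (1.86 + 0.39 + 0.44 + 0.38 − 0.85 + 0.57) / 6 = 2.790 / 6 = 0.4650%
Population std dev = √[3.6998 / 6] = 0.7853%
VaR = −(r̄ − z·σ) = −(0.4650 − 1.645 × 0.7853) = −(-0.8268) = 0.8268%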